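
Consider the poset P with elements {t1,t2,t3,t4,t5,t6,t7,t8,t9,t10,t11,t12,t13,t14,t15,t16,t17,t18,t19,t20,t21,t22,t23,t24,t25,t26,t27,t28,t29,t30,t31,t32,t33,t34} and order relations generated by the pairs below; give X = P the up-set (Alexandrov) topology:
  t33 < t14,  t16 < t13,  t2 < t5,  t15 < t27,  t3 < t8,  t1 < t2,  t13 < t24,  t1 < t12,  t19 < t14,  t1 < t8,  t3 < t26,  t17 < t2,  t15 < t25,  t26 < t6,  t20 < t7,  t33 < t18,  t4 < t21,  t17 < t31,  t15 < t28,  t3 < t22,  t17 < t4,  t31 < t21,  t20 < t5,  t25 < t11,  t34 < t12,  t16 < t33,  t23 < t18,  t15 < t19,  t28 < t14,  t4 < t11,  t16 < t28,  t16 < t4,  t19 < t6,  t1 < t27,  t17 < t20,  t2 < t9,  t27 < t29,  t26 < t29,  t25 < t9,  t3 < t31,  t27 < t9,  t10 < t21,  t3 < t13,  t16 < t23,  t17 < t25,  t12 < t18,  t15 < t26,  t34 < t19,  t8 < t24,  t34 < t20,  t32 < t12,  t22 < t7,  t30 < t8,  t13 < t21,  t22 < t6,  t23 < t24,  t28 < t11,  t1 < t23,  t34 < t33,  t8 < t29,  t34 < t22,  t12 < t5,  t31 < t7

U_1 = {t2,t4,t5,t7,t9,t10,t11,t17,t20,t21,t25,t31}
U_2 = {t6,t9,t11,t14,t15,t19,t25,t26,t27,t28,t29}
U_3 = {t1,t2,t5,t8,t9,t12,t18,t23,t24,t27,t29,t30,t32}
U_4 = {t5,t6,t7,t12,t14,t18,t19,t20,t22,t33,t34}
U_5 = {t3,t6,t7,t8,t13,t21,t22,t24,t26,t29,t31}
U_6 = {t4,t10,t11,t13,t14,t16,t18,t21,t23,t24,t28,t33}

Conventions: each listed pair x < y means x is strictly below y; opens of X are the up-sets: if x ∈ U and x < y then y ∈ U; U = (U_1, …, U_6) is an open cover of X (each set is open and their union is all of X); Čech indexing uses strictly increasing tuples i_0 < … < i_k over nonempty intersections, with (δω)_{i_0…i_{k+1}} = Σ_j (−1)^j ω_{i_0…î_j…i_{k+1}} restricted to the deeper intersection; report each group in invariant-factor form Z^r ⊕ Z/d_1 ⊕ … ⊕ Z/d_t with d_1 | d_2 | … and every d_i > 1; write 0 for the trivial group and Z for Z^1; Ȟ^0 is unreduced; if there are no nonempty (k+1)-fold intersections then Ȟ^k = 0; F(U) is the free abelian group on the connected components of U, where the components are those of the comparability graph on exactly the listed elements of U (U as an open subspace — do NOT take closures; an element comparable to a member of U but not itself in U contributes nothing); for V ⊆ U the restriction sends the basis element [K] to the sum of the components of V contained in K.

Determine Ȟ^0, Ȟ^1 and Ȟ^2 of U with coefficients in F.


Ȟ^0(U;F) ≅ Z,  Ȟ^1(U;F) ≅ 0,  Ȟ^2(U;F) ≅ Z/2

intersection data:
  U12={t9,t11,t25} U13={t2,t5,t9} U14={t5,t7,t20} U15={t7,t21,t31} U16={t4,t10,t11,t21} U23={t9,t27,t29} U24={t6,t14,t19} U25={t6,t26,t29} U26={t11,t14,t28} U34={t5,t12,t18} U35={t8,t24,t29} U36={t18,t23,t24} U45={t6,t7,t22} U46={t14,t18,t33} U56={t13,t21,t24}
  U123={t9} U126={t11} U134={t5} U145={t7} U156={t21} U235={t29} U245={t6} U246={t14} U346={t18} U356={t24}
components per intersection:
  U1: {t2,t4,t5,t7,t9,t10,t11,t17,t20,t21,t25,t31}
  U2: {t6,t9,t11,t14,t15,t19,t25,t26,t27,t28,t29}
  U3: {t1,t2,t5,t8,t9,t12,t18,t23,t24,t27,t29,t30,t32}
  U4: {t5,t6,t7,t12,t14,t18,t19,t20,t22,t33,t34}
  U5: {t3,t6,t7,t8,t13,t21,t22,t24,t26,t29,t31}
  U6: {t4,t10,t11,t13,t14,t16,t18,t21,t23,t24,t28,t33}
  U12: {t9,t11,t25}
  U13: {t2,t5,t9}
  U14: {t5,t7,t20}
  U15: {t7,t21,t31}
  U16: {t4,t10,t11,t21}
  U23: {t9,t27,t29}
  U24: {t6,t14,t19}
  U25: {t6,t26,t29}
  U26: {t11,t14,t28}
  U34: {t5,t12,t18}
  U35: {t8,t24,t29}
  U36: {t18,t23,t24}
  U45: {t6,t7,t22}
  U46: {t14,t18,t33}
  U56: {t13,t21,t24}
  U123: {t9}
  U126: {t11}
  U134: {t5}
  U145: {t7}
  U156: {t21}
  U235: {t29}
  U245: {t6}
  U246: {t14}
  U346: {t18}
  U356: {t24}
C dims 6,15,10; δ0: rk 5, SNF 1^5; δ1: rk 10, SNF 1^9·2
Ȟ^0 = (6 − 5) − 0 = 1, so Ȟ^0 ≅ Z
Ȟ^1 = (15 − 10) − 5 = 0, so Ȟ^1 ≅ 0
Ȟ^2 = (10 − 0) − 10 = 0 plus torsion [2], so Ȟ^2 ≅ Z/2


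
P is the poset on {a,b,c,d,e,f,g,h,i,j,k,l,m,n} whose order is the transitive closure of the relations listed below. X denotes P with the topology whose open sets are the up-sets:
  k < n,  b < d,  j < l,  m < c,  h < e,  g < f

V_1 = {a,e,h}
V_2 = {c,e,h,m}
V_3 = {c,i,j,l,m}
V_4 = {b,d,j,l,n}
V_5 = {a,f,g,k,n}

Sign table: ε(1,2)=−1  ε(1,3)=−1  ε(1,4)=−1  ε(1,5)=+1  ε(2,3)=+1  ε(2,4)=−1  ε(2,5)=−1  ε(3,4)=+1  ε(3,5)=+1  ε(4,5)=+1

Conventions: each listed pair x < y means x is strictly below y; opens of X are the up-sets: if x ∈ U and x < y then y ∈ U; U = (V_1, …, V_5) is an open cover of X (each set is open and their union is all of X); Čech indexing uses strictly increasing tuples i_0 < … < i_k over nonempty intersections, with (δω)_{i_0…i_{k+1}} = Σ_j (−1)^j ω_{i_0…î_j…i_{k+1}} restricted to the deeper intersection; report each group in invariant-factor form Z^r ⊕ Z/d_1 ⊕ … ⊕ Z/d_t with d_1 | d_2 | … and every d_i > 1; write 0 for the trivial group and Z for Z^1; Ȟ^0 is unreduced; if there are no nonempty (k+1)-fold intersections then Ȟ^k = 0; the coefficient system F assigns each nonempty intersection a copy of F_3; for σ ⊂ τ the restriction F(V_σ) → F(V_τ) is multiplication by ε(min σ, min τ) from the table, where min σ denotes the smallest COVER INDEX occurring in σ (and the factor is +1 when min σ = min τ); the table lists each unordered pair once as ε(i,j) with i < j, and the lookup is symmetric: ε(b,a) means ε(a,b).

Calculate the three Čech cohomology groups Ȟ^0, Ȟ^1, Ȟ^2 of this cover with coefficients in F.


cover nerve:
  V12={e,h} V15={a} V23={c,m} V34={j,l} V45={n}
C dims 5,5; δ0: rk_F3 5
Ȟ^0: (5−5)−0=0 ⇒ 0
Ȟ^1: (5−0)−5=0 ⇒ 0
Ȟ^2: (0−0)−0=0 ⇒ 0

Ȟ^0(U;F) ≅ 0,  Ȟ^1(U;F) ≅ 0,  Ȟ^2(U;F) ≅ 0


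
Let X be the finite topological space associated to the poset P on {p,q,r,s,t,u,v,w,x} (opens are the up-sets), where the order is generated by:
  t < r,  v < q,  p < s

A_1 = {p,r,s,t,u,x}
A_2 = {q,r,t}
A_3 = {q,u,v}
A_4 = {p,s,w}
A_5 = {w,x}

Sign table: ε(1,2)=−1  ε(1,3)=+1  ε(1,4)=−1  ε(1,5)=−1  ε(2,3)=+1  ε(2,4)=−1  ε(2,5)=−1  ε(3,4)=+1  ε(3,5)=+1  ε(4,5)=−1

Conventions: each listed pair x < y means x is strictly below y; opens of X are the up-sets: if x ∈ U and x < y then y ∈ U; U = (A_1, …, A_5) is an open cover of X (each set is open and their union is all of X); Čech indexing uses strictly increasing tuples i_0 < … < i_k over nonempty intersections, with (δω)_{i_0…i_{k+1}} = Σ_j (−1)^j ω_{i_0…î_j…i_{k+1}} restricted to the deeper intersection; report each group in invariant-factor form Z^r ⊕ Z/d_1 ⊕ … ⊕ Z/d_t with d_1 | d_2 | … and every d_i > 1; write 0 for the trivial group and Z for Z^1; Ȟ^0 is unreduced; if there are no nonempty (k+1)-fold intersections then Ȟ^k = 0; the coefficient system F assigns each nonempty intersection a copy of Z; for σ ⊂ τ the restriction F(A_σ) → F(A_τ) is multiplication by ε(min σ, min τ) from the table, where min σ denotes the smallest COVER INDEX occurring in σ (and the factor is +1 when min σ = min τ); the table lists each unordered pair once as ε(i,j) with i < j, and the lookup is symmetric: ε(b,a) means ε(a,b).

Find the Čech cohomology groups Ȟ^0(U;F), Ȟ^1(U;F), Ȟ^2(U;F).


intersection data:
  A12={r,t} A13={u} A14={p,s} A15={x} A23={q} A45={w}
C dims 5,6; δ0: rk 5, SNF 1^4·2
Ȟ^0 = (5 − 5) − 0 = 0, so Ȟ^0 ≅ 0
Ȟ^1 = (6 − 0) − 5 = 1 plus torsion [2], so Ȟ^1 ≅ Z ⊕ Z/2
Ȟ^2 = (0 − 0) − 0 = 0, so Ȟ^2 ≅ 0

Ȟ^0 ≅ 0, Ȟ^1 ≅ Z ⊕ Z/2, Ȟ^2 ≅ 0


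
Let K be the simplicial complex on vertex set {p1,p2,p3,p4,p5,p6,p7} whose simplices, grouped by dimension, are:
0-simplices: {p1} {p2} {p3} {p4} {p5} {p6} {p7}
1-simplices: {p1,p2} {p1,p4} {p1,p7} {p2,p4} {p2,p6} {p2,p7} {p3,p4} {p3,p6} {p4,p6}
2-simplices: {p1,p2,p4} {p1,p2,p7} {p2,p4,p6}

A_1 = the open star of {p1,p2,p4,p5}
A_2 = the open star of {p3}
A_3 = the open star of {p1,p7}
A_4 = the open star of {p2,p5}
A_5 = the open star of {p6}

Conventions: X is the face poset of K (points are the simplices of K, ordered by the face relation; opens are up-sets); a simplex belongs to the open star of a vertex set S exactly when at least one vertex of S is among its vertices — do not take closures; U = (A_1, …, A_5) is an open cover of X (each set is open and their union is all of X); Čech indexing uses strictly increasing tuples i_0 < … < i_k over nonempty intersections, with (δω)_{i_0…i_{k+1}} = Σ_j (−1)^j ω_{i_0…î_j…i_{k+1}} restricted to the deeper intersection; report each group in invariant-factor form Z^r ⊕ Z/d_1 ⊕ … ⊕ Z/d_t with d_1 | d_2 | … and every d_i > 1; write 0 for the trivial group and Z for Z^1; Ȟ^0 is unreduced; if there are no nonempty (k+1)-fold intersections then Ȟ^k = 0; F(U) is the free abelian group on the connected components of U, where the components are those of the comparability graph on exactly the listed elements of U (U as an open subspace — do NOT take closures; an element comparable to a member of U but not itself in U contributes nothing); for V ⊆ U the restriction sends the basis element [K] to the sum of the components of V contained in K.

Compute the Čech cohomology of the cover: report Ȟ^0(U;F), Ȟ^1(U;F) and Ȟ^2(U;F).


nerve simplices:
  A1={{p1},{p2},{p4},{p5},{p1,p2},{p1,p4},{p1,p7},{p2,p4},{p2,p6},{p2,p7},{p3,p4},{p4,p6},{p1,p2,p4},{p1,p2,p7},{p2,p4,p6}} A2={{p3},{p3,p4},{p3,p6}} A3={{p1},{p7},{p1,p2},{p1,p4},{p1,p7},{p2,p7},{p1,p2,p4},{p1,p2,p7}} A4={{p2},{p5},{p1,p2},{p2,p4},{p2,p6},{p2,p7},{p1,p2,p4},{p1,p2,p7},{p2,p4,p6}} A5={{p6},{p2,p6},{p3,p6},{p4,p6},{p2,p4,p6}}
  A12={{p3,p4}} A13={{p1},{p1,p2},{p1,p4},{p1,p7},{p2,p7},{p1,p2,p4},{p1,p2,p7}} A14={{p2},{p5},{p1,p2},{p2,p4},{p2,p6},{p2,p7},{p1,p2,p4},{p1,p2,p7},{p2,p4,p6}} A15={{p2,p6},{p4,p6},{p2,p4,p6}} A25={{p3,p6}} A34={{p1,p2},{p2,p7},{p1,p2,p4},{p1,p2,p7}} A45={{p2,p6},{p2,p4,p6}}
  A134={{p1,p2},{p2,p7},{p1,p2,p4},{p1,p2,p7}} A145={{p2,p6},{p2,p4,p6}}
components per intersection:
  A1: {{p1},{p2},{p4},{p1,p2},{p1,p4},{p1,p7},{p2,p4},{p2,p6},{p2,p7},{p3,p4},{p4,p6},{p1,p2,p4},{p1,p2,p7},{p2,p4,p6}} {{p5}}
  A2: {{p3},{p3,p4},{p3,p6}}
  A3: {{p1},{p7},{p1,p2},{p1,p4},{p1,p7},{p2,p7},{p1,p2,p4},{p1,p2,p7}}
  A4: {{p2},{p1,p2},{p2,p4},{p2,p6},{p2,p7},{p1,p2,p4},{p1,p2,p7},{p2,p4,p6}} {{p5}}
  A5: {{p6},{p2,p6},{p3,p6},{p4,p6},{p2,p4,p6}}
  A12: {{p3,p4}}
  A13: {{p1},{p1,p2},{p1,p4},{p1,p7},{p2,p7},{p1,p2,p4},{p1,p2,p7}}
  A14: {{p2},{p1,p2},{p2,p4},{p2,p6},{p2,p7},{p1,p2,p4},{p1,p2,p7},{p2,p4,p6}} {{p5}}
  A15: {{p2,p6},{p4,p6},{p2,p4,p6}}
  A25: {{p3,p6}}
  A34: {{p1,p2},{p2,p7},{p1,p2,p4},{p1,p2,p7}}
  A45: {{p2,p6},{p2,p4,p6}}
  A134: {{p1,p2},{p2,p7},{p1,p2,p4},{p1,p2,p7}}
  A145: {{p2,p6},{p2,p4,p6}}
C dims 7,8,2; δ0: rk 5, SNF 1^5; δ1: rk 2, SNF 1^2
degree 0: 7−5−0 = 2 → Ȟ^0 ≅ Z^2
degree 1: 8−2−5 = 1 → Ȟ^1 ≅ Z
degree 2: 2−0−2 = 0 → Ȟ^2 ≅ 0

Ȟ^0(U;F) ≅ Z^2,  Ȟ^1(U;F) ≅ Z,  Ȟ^2(U;F) ≅ 0


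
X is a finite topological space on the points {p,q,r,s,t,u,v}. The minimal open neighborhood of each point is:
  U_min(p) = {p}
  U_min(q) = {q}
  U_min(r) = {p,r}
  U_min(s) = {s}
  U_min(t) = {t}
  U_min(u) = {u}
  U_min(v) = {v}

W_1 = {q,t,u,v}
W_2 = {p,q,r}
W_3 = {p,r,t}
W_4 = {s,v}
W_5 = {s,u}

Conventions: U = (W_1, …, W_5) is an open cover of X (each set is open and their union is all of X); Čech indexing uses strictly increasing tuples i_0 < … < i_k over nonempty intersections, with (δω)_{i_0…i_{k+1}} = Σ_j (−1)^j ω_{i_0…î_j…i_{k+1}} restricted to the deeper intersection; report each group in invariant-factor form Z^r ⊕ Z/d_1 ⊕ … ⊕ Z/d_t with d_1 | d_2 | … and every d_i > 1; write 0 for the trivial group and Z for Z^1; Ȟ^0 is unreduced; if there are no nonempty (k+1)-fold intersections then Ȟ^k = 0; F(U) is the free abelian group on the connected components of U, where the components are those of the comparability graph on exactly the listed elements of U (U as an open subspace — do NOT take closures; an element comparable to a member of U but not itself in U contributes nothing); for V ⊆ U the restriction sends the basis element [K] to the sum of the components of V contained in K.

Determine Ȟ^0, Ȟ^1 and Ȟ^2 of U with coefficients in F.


cover nerve:
  W12={q} W13={t} W14={v} W15={u} W23={p,r} W45={s}
components per intersection:
  W1: {q} {t} {u} {v}
  W2: {p,r} {q}
  W3: {p,r} {t}
  W4: {s} {v}
  W5: {s} {u}
  W12: {q}
  W13: {t}
  W14: {v}
  W15: {u}
  W23: {p,r}
  W45: {s}
C dims 12,6; δ0: rk 6, SNF 1^6
Ȟ^0: (12−6)−0=6 ⇒ Z^6
Ȟ^1: (6−0)−6=0 ⇒ 0
Ȟ^2: (0−0)−0=0 ⇒ 0

Ȟ^0 ≅ Z^6, Ȟ^1 ≅ 0 and Ȟ^2 ≅ 0


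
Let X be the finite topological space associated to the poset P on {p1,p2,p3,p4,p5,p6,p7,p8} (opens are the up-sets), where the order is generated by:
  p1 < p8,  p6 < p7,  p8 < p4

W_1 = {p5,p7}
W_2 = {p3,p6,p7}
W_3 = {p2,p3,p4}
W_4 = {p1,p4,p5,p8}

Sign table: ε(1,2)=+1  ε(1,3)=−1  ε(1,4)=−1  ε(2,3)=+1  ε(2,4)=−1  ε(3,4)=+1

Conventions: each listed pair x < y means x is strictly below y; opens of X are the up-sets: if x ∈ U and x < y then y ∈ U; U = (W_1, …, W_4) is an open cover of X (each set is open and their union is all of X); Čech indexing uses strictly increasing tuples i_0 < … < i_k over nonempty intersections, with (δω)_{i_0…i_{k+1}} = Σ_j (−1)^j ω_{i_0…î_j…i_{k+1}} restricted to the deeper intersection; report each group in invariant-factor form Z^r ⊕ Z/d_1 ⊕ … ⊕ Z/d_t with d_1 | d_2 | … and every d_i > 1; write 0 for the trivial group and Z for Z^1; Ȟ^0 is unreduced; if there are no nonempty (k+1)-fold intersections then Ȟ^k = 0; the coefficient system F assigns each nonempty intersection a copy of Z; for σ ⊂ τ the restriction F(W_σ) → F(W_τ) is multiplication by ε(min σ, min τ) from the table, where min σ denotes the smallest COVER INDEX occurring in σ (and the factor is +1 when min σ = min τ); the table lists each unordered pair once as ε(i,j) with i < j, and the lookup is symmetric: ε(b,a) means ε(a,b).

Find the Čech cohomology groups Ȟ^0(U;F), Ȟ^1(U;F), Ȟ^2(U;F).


Ȟ^0 ≅ 0,  Ȟ^1 ≅ Z/2,  Ȟ^2 ≅ 0

nerve simplices:
  W12={p7} W14={p5} W23={p3} W34={p4}
C dims 4,4; δ0: rk 4, SNF 1^3·2
degree 0: 4−4−0 = 0 → Ȟ^0 ≅ 0
degree 1: 4−0−4 = 0 plus torsion [2] → Ȟ^1 ≅ Z/2
degree 2: 0−0−0 = 0 → Ȟ^2 ≅ 0


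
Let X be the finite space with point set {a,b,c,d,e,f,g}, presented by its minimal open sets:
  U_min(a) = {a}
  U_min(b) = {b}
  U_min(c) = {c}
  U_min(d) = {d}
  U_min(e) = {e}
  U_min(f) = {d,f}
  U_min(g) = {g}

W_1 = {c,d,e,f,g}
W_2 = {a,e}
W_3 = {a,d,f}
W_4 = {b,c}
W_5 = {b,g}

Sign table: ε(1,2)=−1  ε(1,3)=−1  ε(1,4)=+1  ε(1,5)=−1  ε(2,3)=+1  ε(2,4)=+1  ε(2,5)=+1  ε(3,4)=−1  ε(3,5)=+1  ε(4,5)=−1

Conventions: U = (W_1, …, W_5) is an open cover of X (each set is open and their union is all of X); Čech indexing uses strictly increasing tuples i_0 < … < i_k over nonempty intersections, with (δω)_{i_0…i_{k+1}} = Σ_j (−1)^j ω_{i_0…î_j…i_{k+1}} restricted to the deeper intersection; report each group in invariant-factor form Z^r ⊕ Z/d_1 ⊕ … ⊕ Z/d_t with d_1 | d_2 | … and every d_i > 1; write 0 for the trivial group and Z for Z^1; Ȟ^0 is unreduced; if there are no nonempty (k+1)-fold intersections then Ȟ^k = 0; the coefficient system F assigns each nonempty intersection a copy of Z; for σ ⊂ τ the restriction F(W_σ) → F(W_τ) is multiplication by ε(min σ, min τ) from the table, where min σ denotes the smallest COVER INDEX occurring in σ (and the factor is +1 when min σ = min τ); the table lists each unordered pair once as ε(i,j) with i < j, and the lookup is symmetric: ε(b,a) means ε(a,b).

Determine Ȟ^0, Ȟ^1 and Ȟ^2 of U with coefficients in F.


intersection data:
  W12={e} W13={d,f} W14={c} W15={g} W23={a} W45={b}
C dims 5,6; δ0: rk 4, SNF 1^4
Ȟ^0 = (5 − 4) − 0 = 1, so Ȟ^0 ≅ Z
Ȟ^1 = (6 − 0) − 4 = 2, so Ȟ^1 ≅ Z^2
Ȟ^2 = (0 − 0) − 0 = 0, so Ȟ^2 ≅ 0

Ȟ^0(U;F) ≅ Z,  Ȟ^1(U;F) ≅ Z^2,  Ȟ^2(U;F) ≅ 0


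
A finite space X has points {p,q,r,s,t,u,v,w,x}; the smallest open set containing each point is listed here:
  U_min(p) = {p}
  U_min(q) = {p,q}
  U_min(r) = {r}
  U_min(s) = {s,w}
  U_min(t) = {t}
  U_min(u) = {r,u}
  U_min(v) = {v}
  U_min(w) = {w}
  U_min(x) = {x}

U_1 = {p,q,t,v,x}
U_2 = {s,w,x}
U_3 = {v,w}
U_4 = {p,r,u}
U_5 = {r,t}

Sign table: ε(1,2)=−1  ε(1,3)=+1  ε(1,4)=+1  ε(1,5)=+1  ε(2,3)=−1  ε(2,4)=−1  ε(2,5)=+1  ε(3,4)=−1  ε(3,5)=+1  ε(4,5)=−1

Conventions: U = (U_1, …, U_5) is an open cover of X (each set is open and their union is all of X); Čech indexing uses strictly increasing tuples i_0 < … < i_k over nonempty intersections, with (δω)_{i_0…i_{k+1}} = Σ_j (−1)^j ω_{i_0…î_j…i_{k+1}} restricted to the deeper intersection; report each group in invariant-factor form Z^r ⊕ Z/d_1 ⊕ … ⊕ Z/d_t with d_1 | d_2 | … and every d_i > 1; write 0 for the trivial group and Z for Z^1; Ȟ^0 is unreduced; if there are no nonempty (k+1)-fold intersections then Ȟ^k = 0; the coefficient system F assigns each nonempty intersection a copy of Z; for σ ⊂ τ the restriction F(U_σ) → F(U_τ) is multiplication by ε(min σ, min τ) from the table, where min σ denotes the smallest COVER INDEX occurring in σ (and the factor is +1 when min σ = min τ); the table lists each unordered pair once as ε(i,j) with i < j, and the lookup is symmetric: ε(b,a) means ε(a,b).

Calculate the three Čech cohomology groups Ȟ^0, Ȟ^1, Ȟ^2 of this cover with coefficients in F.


intersection data:
  U12={x} U13={v} U14={p} U15={t} U23={w} U45={r}
C dims 5,6; δ0: rk 5, SNF 1^4·2
Ȟ^0 = (5 − 5) − 0 = 0, so Ȟ^0 ≅ 0
Ȟ^1 = (6 − 0) − 5 = 1 plus torsion [2], so Ȟ^1 ≅ Z ⊕ Z/2
Ȟ^2 = (0 − 0) − 0 = 0, so Ȟ^2 ≅ 0

Ȟ^0 ≅ 0, Ȟ^1 ≅ Z ⊕ Z/2, Ȟ^2 ≅ 0


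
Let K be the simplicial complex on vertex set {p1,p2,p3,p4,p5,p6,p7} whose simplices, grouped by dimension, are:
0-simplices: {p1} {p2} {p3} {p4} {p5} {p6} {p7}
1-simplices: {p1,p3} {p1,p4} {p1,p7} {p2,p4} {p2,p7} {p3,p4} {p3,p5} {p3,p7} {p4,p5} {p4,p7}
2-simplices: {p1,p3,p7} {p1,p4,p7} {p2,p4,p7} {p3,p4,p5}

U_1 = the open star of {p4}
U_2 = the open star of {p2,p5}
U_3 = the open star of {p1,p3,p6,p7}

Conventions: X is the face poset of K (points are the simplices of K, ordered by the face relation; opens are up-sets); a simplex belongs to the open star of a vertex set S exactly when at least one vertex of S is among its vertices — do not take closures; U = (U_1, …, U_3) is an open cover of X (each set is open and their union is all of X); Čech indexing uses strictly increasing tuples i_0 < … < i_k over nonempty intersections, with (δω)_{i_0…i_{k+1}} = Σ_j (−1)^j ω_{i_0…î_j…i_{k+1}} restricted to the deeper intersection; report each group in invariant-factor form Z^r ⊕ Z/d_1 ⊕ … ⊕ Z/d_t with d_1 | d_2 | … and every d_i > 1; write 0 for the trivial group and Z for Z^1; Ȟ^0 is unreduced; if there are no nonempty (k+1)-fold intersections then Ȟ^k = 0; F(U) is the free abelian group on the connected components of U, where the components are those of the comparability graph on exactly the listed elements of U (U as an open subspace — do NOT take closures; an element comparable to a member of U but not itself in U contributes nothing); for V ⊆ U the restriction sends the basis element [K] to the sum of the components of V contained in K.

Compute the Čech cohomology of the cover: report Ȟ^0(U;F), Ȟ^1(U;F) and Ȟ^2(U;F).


Ȟ^0 ≅ Z^2, Ȟ^1 ≅ Z and Ȟ^2 ≅ 0

nonempty intersections:
  U1={{p4},{p1,p4},{p2,p4},{p3,p4},{p4,p5},{p4,p7},{p1,p4,p7},{p2,p4,p7},{p3,p4,p5}} U2={{p2},{p5},{p2,p4},{p2,p7},{p3,p5},{p4,p5},{p2,p4,p7},{p3,p4,p5}} U3={{p1},{p3},{p6},{p7},{p1,p3},{p1,p4},{p1,p7},{p2,p7},{p3,p4},{p3,p5},{p3,p7},{p4,p7},{p1,p3,p7},{p1,p4,p7},{p2,p4,p7},{p3,p4,p5}}
  U12={{p2,p4},{p4,p5},{p2,p4,p7},{p3,p4,p5}} U13={{p1,p4},{p3,p4},{p4,p7},{p1,p4,p7},{p2,p4,p7},{p3,p4,p5}} U23={{p2,p7},{p3,p5},{p2,p4,p7},{p3,p4,p5}}
  U123={{p2,p4,p7},{p3,p4,p5}}
components per intersection:
  U1: {{p4},{p1,p4},{p2,p4},{p3,p4},{p4,p5},{p4,p7},{p1,p4,p7},{p2,p4,p7},{p3,p4,p5}}
  U2: {{p2},{p2,p4},{p2,p7},{p2,p4,p7}} {{p5},{p3,p5},{p4,p5},{p3,p4,p5}}
  U3: {{p1},{p3},{p7},{p1,p3},{p1,p4},{p1,p7},{p2,p7},{p3,p4},{p3,p5},{p3,p7},{p4,p7},{p1,p3,p7},{p1,p4,p7},{p2,p4,p7},{p3,p4,p5}} {{p6}}
  U12: {{p2,p4},{p2,p4,p7}} {{p4,p5},{p3,p4,p5}}
  U13: {{p1,p4},{p4,p7},{p1,p4,p7},{p2,p4,p7}} {{p3,p4},{p3,p4,p5}}
  U23: {{p2,p7},{p2,p4,p7}} {{p3,p5},{p3,p4,p5}}
  U123: {{p2,p4,p7}} {{p3,p4,p5}}
C dims 5,6,2; δ0: rk 3, SNF 1^3; δ1: rk 2, SNF 1^2
Ȟ^0: (5−3)−0=2 ⇒ Z^2
Ȟ^1: (6−2)−3=1 ⇒ Z
Ȟ^2: (2−0)−2=0 ⇒ 0


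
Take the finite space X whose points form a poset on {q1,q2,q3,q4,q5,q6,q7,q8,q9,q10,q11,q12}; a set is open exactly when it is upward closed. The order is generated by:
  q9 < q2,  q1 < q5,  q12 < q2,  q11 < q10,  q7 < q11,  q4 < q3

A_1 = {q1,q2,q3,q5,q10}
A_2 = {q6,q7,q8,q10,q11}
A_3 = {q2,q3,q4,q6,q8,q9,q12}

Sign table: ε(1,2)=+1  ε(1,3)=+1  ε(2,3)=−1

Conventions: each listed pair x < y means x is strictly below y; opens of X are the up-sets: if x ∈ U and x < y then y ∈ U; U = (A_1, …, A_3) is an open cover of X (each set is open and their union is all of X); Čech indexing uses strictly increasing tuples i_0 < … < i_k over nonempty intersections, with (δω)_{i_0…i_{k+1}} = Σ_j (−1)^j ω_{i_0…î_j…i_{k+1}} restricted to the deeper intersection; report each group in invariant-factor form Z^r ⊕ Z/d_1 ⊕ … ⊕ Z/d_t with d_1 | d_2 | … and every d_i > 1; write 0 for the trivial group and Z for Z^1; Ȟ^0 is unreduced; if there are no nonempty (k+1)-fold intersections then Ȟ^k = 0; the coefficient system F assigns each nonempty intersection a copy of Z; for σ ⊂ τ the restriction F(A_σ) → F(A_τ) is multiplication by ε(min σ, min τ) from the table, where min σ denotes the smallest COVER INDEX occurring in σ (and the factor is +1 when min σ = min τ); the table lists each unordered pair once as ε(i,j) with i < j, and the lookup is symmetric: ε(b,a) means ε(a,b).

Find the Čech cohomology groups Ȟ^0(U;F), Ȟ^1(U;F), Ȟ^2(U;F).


nonempty intersections:
  A12={q10} A13={q2,q3} A23={q6,q8}
C dims 3,3; δ0: rk 3, SNF 1^2·2
Ȟ^0: (3−3)−0=0 ⇒ 0
Ȟ^1: (3−0)−3=0 plus torsion [2] ⇒ Z/2
Ȟ^2: (0−0)−0=0 ⇒ 0

Ȟ^0(U;F) ≅ 0, Ȟ^1(U;F) ≅ Z/2, Ȟ^2(U;F) ≅ 0


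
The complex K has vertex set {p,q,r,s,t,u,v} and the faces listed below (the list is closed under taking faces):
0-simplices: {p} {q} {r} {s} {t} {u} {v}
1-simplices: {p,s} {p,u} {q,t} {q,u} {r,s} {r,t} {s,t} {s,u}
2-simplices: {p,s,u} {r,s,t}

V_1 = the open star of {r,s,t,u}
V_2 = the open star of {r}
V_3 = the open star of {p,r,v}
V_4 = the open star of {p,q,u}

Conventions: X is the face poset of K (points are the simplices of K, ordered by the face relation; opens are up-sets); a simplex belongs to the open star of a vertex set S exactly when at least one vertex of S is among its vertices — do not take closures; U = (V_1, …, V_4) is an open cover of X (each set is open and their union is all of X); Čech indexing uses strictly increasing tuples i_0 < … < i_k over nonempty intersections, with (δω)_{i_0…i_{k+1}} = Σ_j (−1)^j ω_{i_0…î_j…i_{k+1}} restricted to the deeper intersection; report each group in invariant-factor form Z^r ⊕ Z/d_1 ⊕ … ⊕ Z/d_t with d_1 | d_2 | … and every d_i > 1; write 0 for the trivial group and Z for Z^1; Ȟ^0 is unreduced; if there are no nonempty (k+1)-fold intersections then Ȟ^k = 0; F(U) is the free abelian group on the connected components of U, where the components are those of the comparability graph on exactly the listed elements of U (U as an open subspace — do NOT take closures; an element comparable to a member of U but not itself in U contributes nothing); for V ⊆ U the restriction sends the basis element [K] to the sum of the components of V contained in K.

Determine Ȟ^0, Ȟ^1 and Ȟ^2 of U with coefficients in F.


Ȟ^0(U;F) ≅ Z^2; Ȟ^1(U;F) ≅ Z; Ȟ^2(U;F) ≅ 0

nonempty overlaps:
  V1={{r},{s},{t},{u},{p,s},{p,u},{q,t},{q,u},{r,s},{r,t},{s,t},{s,u},{p,s,u},{r,s,t}} V2={{r},{r,s},{r,t},{r,s,t}} V3={{p},{r},{v},{p,s},{p,u},{r,s},{r,t},{p,s,u},{r,s,t}} V4={{p},{q},{u},{p,s},{p,u},{q,t},{q,u},{s,u},{p,s,u}}
  V12={{r},{r,s},{r,t},{r,s,t}} V13={{r},{p,s},{p,u},{r,s},{r,t},{p,s,u},{r,s,t}} V14={{u},{p,s},{p,u},{q,t},{q,u},{s,u},{p,s,u}} V23={{r},{r,s},{r,t},{r,s,t}} V34={{p},{p,s},{p,u},{p,s,u}}
  V123={{r},{r,s},{r,t},{r,s,t}} V134={{p,s},{p,u},{p,s,u}}
components per intersection:
  V1: {{r},{s},{t},{u},{p,s},{p,u},{q,t},{q,u},{r,s},{r,t},{s,t},{s,u},{p,s,u},{r,s,t}}
  V2: {{r},{r,s},{r,t},{r,s,t}}
  V3: {{p},{p,s},{p,u},{p,s,u}} {{r},{r,s},{r,t},{r,s,t}} {{v}}
  V4: {{p},{q},{u},{p,s},{p,u},{q,t},{q,u},{s,u},{p,s,u}}
  V12: {{r},{r,s},{r,t},{r,s,t}}
  V13: {{r},{r,s},{r,t},{r,s,t}} {{p,s},{p,u},{p,s,u}}
  V14: {{u},{p,s},{p,u},{q,u},{s,u},{p,s,u}} {{q,t}}
  V23: {{r},{r,s},{r,t},{r,s,t}}
  V34: {{p},{p,s},{p,u},{p,s,u}}
  V123: {{r},{r,s},{r,t},{r,s,t}}
  V134: {{p,s},{p,u},{p,s,u}}
C dims 6,7,2; δ0: rk 4, SNF 1^4; δ1: rk 2, SNF 1^2
degree 0: 6−4−0 = 2 → Ȟ^0 ≅ Z^2
degree 1: 7−2−4 = 1 → Ȟ^1 ≅ Z
degree 2: 2−0−2 = 0 → Ȟ^2 ≅ 0


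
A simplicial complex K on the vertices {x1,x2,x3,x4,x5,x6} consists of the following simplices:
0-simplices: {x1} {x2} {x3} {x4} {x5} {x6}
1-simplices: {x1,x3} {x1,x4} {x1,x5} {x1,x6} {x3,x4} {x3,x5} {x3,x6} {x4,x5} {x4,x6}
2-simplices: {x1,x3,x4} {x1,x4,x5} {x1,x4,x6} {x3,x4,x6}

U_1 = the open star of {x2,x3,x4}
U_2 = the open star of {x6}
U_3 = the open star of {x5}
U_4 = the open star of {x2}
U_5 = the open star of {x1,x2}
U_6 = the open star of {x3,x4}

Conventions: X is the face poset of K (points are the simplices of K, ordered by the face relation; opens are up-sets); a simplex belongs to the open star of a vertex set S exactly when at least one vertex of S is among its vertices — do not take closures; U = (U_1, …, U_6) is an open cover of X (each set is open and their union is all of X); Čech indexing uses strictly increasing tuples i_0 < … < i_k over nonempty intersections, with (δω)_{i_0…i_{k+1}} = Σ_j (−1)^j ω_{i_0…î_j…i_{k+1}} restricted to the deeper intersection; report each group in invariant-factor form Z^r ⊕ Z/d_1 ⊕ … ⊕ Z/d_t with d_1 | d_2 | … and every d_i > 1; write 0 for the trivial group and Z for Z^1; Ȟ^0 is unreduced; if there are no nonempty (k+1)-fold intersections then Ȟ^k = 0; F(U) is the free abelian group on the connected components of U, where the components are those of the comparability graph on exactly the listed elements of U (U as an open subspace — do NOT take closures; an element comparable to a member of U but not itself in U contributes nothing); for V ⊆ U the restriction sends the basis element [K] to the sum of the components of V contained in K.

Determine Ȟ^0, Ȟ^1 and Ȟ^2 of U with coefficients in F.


nonempty overlaps:
  U1={{x2},{x3},{x4},{x1,x3},{x1,x4},{x3,x4},{x3,x5},{x3,x6},{x4,x5},{x4,x6},{x1,x3,x4},{x1,x4,x5},{x1,x4,x6},{x3,x4,x6}} U2={{x6},{x1,x6},{x3,x6},{x4,x6},{x1,x4,x6},{x3,x4,x6}} U3={{x5},{x1,x5},{x3,x5},{x4,x5},{x1,x4,x5}} U4={{x2}} U5={{x1},{x2},{x1,x3},{x1,x4},{x1,x5},{x1,x6},{x1,x3,x4},{x1,x4,x5},{x1,x4,x6}} U6={{x3},{x4},{x1,x3},{x1,x4},{x3,x4},{x3,x5},{x3,x6},{x4,x5},{x4,x6},{x1,x3,x4},{x1,x4,x5},{x1,x4,x6},{x3,x4,x6}}
  U12={{x3,x6},{x4,x6},{x1,x4,x6},{x3,x4,x6}} U13={{x3,x5},{x4,x5},{x1,x4,x5}} U14={{x2}} U15={{x2},{x1,x3},{x1,x4},{x1,x3,x4},{x1,x4,x5},{x1,x4,x6}} U16={{x3},{x4},{x1,x3},{x1,x4},{x3,x4},{x3,x5},{x3,x6},{x4,x5},{x4,x6},{x1,x3,x4},{x1,x4,x5},{x1,x4,x6},{x3,x4,x6}} U25={{x1,x6},{x1,x4,x6}} U26={{x3,x6},{x4,x6},{x1,x4,x6},{x3,x4,x6}} U35={{x1,x5},{x1,x4,x5}} U36={{x3,x5},{x4,x5},{x1,x4,x5}} U45={{x2}} U56={{x1,x3},{x1,x4},{x1,x3,x4},{x1,x4,x5},{x1,x4,x6}}
  U125={{x1,x4,x6}} U126={{x3,x6},{x4,x6},{x1,x4,x6},{x3,x4,x6}} U135={{x1,x4,x5}} U136={{x3,x5},{x4,x5},{x1,x4,x5}} U145={{x2}} U156={{x1,x3},{x1,x4},{x1,x3,x4},{x1,x4,x5},{x1,x4,x6}} U256={{x1,x4,x6}} U356={{x1,x4,x5}}
  U1256={{x1,x4,x6}} U1356={{x1,x4,x5}}
components per intersection:
  U1: {{x2}} {{x3},{x4},{x1,x3},{x1,x4},{x3,x4},{x3,x5},{x3,x6},{x4,x5},{x4,x6},{x1,x3,x4},{x1,x4,x5},{x1,x4,x6},{x3,x4,x6}}
  U2: {{x6},{x1,x6},{x3,x6},{x4,x6},{x1,x4,x6},{x3,x4,x6}}
  U3: {{x5},{x1,x5},{x3,x5},{x4,x5},{x1,x4,x5}}
  U4: {{x2}}
  U5: {{x1},{x1,x3},{x1,x4},{x1,x5},{x1,x6},{x1,x3,x4},{x1,x4,x5},{x1,x4,x6}} {{x2}}
  U6: {{x3},{x4},{x1,x3},{x1,x4},{x3,x4},{x3,x5},{x3,x6},{x4,x5},{x4,x6},{x1,x3,x4},{x1,x4,x5},{x1,x4,x6},{x3,x4,x6}}
  U12: {{x3,x6},{x4,x6},{x1,x4,x6},{x3,x4,x6}}
  U13: {{x3,x5}} {{x4,x5},{x1,x4,x5}}
  U14: {{x2}}
  U15: {{x2}} {{x1,x3},{x1,x4},{x1,x3,x4},{x1,x4,x5},{x1,x4,x6}}
  U16: {{x3},{x4},{x1,x3},{x1,x4},{x3,x4},{x3,x5},{x3,x6},{x4,x5},{x4,x6},{x1,x3,x4},{x1,x4,x5},{x1,x4,x6},{x3,x4,x6}}
  U25: {{x1,x6},{x1,x4,x6}}
  U26: {{x3,x6},{x4,x6},{x1,x4,x6},{x3,x4,x6}}
  U35: {{x1,x5},{x1,x4,x5}}
  U36: {{x3,x5}} {{x4,x5},{x1,x4,x5}}
  U45: {{x2}}
  U56: {{x1,x3},{x1,x4},{x1,x3,x4},{x1,x4,x5},{x1,x4,x6}}
  U125: {{x1,x4,x6}}
  U126: {{x3,x6},{x4,x6},{x1,x4,x6},{x3,x4,x6}}
  U135: {{x1,x4,x5}}
  U136: {{x3,x5}} {{x4,x5},{x1,x4,x5}}
  U145: {{x2}}
  U156: {{x1,x3},{x1,x4},{x1,x3,x4},{x1,x4,x5},{x1,x4,x6}}
  U256: {{x1,x4,x6}}
  U356: {{x1,x4,x5}}
  U1256: {{x1,x4,x6}}
  U1356: {{x1,x4,x5}}
C dims 8,14,9,2; δ0: rk 6, SNF 1^6; δ1: rk 7, SNF 1^7; δ2: rk 2, SNF 1^2
degree 0: 8−6−0 = 2 → Ȟ^0 ≅ Z^2
degree 1: 14−7−6 = 1 → Ȟ^1 ≅ Z
degree 2: 9−2−7 = 0 → Ȟ^2 ≅ 0

Ȟ^0 = Z^2, Ȟ^1 = Z, Ȟ^2 = 0


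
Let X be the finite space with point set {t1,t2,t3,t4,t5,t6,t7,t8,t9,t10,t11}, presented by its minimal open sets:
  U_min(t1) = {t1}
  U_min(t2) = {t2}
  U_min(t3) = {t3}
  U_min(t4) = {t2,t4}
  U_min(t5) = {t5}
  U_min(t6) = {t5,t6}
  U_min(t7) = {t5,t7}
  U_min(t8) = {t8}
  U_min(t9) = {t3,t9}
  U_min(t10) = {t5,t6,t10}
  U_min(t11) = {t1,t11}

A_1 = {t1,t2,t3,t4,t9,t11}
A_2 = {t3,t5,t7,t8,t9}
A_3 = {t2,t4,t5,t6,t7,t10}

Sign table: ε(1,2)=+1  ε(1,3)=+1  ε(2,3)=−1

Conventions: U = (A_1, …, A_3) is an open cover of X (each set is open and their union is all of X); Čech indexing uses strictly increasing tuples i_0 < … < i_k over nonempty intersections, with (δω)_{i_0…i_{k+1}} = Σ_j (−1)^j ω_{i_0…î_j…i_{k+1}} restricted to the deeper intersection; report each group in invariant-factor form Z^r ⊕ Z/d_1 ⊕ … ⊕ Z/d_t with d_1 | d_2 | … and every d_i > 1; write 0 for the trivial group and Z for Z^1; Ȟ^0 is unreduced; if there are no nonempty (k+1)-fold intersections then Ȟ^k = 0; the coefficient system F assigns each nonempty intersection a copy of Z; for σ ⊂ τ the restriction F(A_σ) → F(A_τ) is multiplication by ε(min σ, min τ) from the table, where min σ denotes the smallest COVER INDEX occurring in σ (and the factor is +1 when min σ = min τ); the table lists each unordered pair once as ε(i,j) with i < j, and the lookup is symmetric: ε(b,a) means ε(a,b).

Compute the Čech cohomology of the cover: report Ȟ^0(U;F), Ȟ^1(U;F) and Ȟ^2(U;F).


nonempty overlaps:
  A12={t3,t9} A13={t2,t4} A23={t5,t7}
C dims 3,3; δ0: rk 3, SNF 1^2·2
degree 0: 3−3−0 = 0 → Ȟ^0 ≅ 0
degree 1: 3−0−3 = 0 plus torsion [2] → Ȟ^1 ≅ Z/2
degree 2: 0−0−0 = 0 → Ȟ^2 ≅ 0

Ȟ^0(U;F) ≅ 0; Ȟ^1(U;F) ≅ Z/2; Ȟ^2(U;F) ≅ 0


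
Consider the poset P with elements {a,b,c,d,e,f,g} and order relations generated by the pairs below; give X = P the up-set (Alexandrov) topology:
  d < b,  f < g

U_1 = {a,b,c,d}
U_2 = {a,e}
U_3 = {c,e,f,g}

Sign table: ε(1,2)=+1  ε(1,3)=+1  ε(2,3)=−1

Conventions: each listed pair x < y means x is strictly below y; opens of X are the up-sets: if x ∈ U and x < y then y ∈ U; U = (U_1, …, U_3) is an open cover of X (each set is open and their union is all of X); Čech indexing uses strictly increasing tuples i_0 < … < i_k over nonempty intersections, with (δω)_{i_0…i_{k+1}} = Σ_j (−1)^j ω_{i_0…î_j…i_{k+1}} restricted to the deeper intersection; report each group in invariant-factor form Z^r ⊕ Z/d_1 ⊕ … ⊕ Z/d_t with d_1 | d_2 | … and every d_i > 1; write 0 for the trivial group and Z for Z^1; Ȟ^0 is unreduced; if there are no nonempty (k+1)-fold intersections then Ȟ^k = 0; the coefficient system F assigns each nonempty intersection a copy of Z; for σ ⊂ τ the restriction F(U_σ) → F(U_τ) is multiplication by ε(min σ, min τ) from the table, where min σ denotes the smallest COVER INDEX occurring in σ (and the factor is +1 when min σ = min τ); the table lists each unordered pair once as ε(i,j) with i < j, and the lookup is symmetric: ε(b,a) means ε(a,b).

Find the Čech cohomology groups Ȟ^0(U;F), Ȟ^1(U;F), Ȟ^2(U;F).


nerve simplices:
  U12={a} U13={c} U23={e}
C dims 3,3; δ0: rk 3, SNF 1^2·2
degree 0: 3−3−0 = 0 → Ȟ^0 ≅ 0
degree 1: 3−0−3 = 0 plus torsion [2] → Ȟ^1 ≅ Z/2
degree 2: 0−0−0 = 0 → Ȟ^2 ≅ 0

Ȟ^0(U;F) ≅ 0,  Ȟ^1(U;F) ≅ Z/2,  Ȟ^2(U;F) ≅ 0


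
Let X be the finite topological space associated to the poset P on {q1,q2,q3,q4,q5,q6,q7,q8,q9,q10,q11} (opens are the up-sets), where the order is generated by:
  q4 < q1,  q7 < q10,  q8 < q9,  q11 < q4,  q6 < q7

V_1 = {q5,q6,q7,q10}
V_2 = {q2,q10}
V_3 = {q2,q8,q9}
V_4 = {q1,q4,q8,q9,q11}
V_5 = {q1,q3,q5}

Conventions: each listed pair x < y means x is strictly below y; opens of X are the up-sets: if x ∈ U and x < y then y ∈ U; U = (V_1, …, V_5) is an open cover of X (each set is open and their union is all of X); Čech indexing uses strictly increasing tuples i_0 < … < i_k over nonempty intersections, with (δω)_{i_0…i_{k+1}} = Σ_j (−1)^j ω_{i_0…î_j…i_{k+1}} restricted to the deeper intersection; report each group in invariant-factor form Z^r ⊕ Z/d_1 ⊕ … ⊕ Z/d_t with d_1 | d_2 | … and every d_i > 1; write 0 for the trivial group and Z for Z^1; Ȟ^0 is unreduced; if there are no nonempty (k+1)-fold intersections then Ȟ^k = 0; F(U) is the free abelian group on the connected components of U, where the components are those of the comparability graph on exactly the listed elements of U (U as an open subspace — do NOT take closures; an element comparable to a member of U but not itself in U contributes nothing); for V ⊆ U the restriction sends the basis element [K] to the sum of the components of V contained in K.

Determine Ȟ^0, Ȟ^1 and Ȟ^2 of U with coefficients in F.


Ȟ^0(U;F) ≅ Z^6, Ȟ^1(U;F) ≅ 0, Ȟ^2(U;F) ≅ 0

cover nerve:
  V12={q10} V15={q5} V23={q2} V34={q8,q9} V45={q1}
components per intersection:
  V1: {q5} {q6,q7,q10}
  V2: {q2} {q10}
  V3: {q2} {q8,q9}
  V4: {q1,q4,q11} {q8,q9}
  V5: {q1} {q3} {q5}
  V12: {q10}
  V15: {q5}
  V23: {q2}
  V34: {q8,q9}
  V45: {q1}
C dims 11,5; δ0: rk 5, SNF 1^5
Ȟ^0: (11−5)−0=6 ⇒ Z^6
Ȟ^1: (5−0)−5=0 ⇒ 0
Ȟ^2: (0−0)−0=0 ⇒ 0


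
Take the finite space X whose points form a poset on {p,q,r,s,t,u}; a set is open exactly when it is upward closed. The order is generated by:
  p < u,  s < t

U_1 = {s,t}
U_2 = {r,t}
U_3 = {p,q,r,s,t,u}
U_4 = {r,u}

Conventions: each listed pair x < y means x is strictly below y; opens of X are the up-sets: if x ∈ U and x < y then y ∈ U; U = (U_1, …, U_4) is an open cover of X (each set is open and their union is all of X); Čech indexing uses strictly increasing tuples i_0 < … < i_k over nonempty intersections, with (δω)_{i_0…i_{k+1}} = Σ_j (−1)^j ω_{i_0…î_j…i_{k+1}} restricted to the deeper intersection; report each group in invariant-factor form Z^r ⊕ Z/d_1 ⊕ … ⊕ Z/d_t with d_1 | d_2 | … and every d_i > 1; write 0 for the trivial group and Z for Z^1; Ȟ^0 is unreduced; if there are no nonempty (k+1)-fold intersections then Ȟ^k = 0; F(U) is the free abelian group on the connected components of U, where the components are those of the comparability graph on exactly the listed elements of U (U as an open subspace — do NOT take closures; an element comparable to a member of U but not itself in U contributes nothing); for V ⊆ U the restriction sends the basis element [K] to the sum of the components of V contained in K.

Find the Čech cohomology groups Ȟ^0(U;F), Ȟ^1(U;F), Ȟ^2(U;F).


nonempty overlaps:
  U12={t} U13={s,t} U23={r,t} U24={r} U34={r,u}
  U123={t} U234={r}
components per intersection:
  U1: {s,t}
  U2: {r} {t}
  U3: {p,u} {q} {r} {s,t}
  U4: {r} {u}
  U12: {t}
  U13: {s,t}
  U23: {r} {t}
  U24: {r}
  U34: {r} {u}
  U123: {t}
  U234: {r}
C dims 9,7,2; δ0: rk 5, SNF 1^5; δ1: rk 2, SNF 1^2
degree 0: 9−5−0 = 4 → Ȟ^0 ≅ Z^4
degree 1: 7−2−5 = 0 → Ȟ^1 ≅ 0
degree 2: 2−0−2 = 0 → Ȟ^2 ≅ 0

Ȟ^0 ≅ Z^4, Ȟ^1 ≅ 0 and Ȟ^2 ≅ 0


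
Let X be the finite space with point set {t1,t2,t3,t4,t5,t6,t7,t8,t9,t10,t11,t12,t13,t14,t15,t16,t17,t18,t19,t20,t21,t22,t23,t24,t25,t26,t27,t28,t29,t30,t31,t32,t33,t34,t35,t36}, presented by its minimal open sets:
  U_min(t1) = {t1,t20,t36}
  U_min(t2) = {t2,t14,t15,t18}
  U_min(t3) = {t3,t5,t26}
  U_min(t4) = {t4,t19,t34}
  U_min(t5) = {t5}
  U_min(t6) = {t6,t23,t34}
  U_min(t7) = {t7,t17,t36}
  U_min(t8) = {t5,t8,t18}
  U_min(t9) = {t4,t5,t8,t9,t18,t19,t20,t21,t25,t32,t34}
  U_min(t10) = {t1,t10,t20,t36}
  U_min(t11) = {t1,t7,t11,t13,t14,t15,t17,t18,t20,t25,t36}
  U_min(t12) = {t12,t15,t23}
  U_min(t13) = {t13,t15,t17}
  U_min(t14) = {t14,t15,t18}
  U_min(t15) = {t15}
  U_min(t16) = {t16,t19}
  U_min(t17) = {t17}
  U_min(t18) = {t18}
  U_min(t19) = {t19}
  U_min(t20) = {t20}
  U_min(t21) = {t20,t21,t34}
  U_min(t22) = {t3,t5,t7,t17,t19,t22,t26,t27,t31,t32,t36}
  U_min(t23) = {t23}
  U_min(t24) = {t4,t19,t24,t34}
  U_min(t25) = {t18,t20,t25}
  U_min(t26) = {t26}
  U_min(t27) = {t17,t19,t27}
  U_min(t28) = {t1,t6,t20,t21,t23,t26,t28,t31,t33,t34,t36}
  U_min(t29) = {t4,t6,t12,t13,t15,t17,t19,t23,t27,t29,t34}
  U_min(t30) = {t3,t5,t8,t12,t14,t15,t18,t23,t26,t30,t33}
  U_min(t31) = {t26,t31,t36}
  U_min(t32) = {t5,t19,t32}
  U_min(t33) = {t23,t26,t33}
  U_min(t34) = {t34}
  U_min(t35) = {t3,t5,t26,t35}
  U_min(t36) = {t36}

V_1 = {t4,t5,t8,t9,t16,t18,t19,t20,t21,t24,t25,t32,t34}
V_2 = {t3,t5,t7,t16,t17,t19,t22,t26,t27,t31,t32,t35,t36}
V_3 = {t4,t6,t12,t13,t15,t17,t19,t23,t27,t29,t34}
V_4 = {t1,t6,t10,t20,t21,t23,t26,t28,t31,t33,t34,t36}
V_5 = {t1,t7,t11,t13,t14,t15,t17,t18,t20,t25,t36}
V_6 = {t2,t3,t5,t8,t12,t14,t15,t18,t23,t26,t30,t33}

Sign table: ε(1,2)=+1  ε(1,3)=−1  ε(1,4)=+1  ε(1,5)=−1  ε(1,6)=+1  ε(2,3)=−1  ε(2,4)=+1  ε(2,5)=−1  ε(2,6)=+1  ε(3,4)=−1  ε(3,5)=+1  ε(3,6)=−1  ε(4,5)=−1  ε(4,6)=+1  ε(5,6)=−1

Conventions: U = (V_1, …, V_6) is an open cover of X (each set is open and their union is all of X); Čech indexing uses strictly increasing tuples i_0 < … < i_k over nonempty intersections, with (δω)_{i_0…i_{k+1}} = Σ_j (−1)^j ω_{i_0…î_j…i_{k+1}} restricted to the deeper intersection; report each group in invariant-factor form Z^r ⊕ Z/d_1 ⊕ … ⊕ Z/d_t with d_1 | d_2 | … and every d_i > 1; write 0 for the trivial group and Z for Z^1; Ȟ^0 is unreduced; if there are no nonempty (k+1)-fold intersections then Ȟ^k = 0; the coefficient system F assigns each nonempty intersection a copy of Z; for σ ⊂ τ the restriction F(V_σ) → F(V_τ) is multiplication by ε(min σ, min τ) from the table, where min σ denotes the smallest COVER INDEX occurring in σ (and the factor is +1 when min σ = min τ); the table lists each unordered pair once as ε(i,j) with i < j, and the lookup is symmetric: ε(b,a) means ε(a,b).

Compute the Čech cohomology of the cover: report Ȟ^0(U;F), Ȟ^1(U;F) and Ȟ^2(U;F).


Ȟ^0(U;F) ≅ Z, Ȟ^1(U;F) ≅ 0, Ȟ^2(U;F) ≅ Z/2

nerve simplices:
  V12={t5,t16,t19,t32} V13={t4,t19,t34} V14={t20,t21,t34} V15={t18,t20,t25} V16={t5,t8,t18} V23={t17,t19,t27} V24={t26,t31,t36} V25={t7,t17,t36} V26={t3,t5,t26} V34={t6,t23,t34} V35={t13,t15,t17} V36={t12,t15,t23} V45={t1,t20,t36} V46={t23,t26,t33} V56={t14,t15,t18}
  V123={t19} V126={t5} V134={t34} V145={t20} V156={t18} V235={t17} V245={t36} V246={t26} V346={t23} V356={t15}
C dims 6,15,10; δ0: rk 5, SNF 1^5; δ1: rk 10, SNF 1^9·2
degree 0: 6−5−0 = 1 → Ȟ^0 ≅ Z
degree 1: 15−10−5 = 0 → Ȟ^1 ≅ 0
degree 2: 10−0−10 = 0 plus torsion [2] → Ȟ^2 ≅ Z/2


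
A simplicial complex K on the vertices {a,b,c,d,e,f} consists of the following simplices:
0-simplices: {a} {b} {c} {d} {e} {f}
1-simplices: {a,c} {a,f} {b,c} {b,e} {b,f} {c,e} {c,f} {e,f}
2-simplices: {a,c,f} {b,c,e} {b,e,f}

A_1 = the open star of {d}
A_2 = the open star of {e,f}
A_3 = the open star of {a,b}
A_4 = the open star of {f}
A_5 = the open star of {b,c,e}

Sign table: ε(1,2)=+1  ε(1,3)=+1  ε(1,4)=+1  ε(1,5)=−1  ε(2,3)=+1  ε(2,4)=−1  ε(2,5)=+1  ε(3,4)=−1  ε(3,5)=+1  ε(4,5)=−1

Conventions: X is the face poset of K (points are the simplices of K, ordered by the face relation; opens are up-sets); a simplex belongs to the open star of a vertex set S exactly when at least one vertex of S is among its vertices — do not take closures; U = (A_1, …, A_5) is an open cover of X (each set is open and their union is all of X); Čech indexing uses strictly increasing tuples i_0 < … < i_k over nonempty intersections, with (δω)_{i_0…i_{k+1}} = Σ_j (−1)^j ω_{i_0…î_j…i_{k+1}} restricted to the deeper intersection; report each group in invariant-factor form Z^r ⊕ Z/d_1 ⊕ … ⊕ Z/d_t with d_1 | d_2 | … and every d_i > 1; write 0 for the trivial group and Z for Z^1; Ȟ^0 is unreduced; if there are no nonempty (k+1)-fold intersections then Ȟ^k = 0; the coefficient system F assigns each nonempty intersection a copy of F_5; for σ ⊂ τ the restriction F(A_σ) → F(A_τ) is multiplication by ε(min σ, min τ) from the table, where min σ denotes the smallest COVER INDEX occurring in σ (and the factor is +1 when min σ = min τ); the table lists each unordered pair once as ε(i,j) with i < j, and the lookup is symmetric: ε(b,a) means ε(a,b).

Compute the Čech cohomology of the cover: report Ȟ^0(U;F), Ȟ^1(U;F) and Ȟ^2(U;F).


Ȟ^0(U;F) ≅ Z/5 ⊕ Z/5; Ȟ^1(U;F) ≅ 0; Ȟ^2(U;F) ≅ 0

cover nerve:
  A1={{d}} A2={{e},{f},{a,f},{b,e},{b,f},{c,e},{c,f},{e,f},{a,c,f},{b,c,e},{b,e,f}} A3={{a},{b},{a,c},{a,f},{b,c},{b,e},{b,f},{a,c,f},{b,c,e},{b,e,f}} A4={{f},{a,f},{b,f},{c,f},{e,f},{a,c,f},{b,e,f}} A5={{b},{c},{e},{a,c},{b,c},{b,e},{b,f},{c,e},{c,f},{e,f},{a,c,f},{b,c,e},{b,e,f}}
  A23={{a,f},{b,e},{b,f},{a,c,f},{b,c,e},{b,e,f}} A24={{f},{a,f},{b,f},{c,f},{e,f},{a,c,f},{b,e,f}} A25={{e},{b,e},{b,f},{c,e},{c,f},{e,f},{a,c,f},{b,c,e},{b,e,f}} A34={{a,f},{b,f},{a,c,f},{b,e,f}} A35={{b},{a,c},{b,c},{b,e},{b,f},{a,c,f},{b,c,e},{b,e,f}} A45={{b,f},{c,f},{e,f},{a,c,f},{b,e,f}}
  A234={{a,f},{b,f},{a,c,f},{b,e,f}} A235={{b,e},{b,f},{a,c,f},{b,c,e},{b,e,f}} A245={{b,f},{c,f},{e,f},{a,c,f},{b,e,f}} A345={{b,f},{a,c,f},{b,e,f}}
  A2345={{b,f},{a,c,f},{b,e,f}}
C dims 5,6,4,1; δ0: rk_F5 3; δ1: rk_F5 3; δ2: rk_F5 1
Ȟ^0: (5−3)−0=2 ⇒ Z/5 ⊕ Z/5
Ȟ^1: (6−3)−3=0 ⇒ 0
Ȟ^2: (4−1)−3=0 ⇒ 0
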